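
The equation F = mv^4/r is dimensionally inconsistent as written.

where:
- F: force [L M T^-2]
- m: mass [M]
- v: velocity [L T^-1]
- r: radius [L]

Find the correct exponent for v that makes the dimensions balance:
The exponent of v should be 2: F = mv^2/r

The LHS F has dimensions [L M T^-2]; v has dimensions [L T^-1].
As written, the RHS mv^4/r (exponent 4 on v) has dimensions [L^3 M T^-4], which does not match.
With exponent 2, the RHS mv^2/r has dimensions [L M T^-2], matching the LHS.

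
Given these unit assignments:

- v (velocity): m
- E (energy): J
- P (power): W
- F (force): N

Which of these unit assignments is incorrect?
v

The variable v (velocity) should have units m/s, not m.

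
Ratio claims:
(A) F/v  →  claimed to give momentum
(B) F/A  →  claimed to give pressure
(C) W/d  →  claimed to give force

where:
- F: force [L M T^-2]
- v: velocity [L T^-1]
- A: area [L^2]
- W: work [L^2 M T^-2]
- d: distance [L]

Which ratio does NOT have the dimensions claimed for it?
(A) F/v does not give momentum

(A) F/v: [M T^-1] ≠ momentum [L M T^-1] ✗
(B) F/A: [L^-1 M T^-2] = pressure [L^-1 M T^-2] ✓
(C) W/d: [L M T^-2] = force [L M T^-2] ✓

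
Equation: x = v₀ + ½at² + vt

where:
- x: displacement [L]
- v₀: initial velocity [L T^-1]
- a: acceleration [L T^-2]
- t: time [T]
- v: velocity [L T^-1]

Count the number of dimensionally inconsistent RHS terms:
1

LHS x: [L]
- v₀: [L T^-1] ✗
- ½at²: [L] ✓
- vt: [L] ✓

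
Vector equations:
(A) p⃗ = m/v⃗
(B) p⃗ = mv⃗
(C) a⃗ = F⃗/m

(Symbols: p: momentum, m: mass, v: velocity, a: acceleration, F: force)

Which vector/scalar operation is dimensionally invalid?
(A) p⃗ = m/v⃗

(A) p⃗ = m/v⃗: LHS [L M T^-1], RHS [L^-1 M T] ✗ — momentum is mass times velocity; should be mv⃗ (and division by a vector is undefined)
(B) p⃗ = mv⃗: LHS [L M T^-1], RHS [L M T^-1] ✓ — mass (scalar) times velocity (vector)
(C) a⃗ = F⃗/m: LHS [L T^-2], RHS [L T^-2] ✓ — force (vector) divided by mass (scalar)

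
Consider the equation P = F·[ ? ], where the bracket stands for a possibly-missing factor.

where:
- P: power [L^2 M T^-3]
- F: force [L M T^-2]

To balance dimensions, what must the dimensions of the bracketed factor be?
[L T^-1] — velocity (e.g. v)

P has dimensions [L^2 M T^-3]; F has dimensions [L M T^-2].
The bracketed factor must supply [L^2 M T^-3] / [L M T^-2] = [L T^-1].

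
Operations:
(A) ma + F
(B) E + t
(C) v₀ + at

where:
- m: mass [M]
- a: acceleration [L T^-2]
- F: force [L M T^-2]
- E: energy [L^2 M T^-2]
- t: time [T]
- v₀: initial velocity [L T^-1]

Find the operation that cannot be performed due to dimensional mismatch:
(B) E + t

(A) ma + F: ma [L M T^-2] and F [L M T^-2] — same dimensions ✓
(B) E + t: E [L^2 M T^-2] and t [T] — different dimensions cannot be added/subtracted ✗
(C) v₀ + at: v₀ [L T^-1] and at [L T^-1] — same dimensions ✓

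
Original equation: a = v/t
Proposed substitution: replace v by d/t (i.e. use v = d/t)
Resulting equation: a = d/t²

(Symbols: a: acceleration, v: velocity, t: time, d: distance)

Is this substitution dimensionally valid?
Yes

[v] = [L T^-1] and [d/t] = [L T^-1]. These match, so the substitution replaces a quantity by one of the same dimensions and the result a = d/t² has LHS [L T^-2] vs RHS [L T^-2] — still consistent.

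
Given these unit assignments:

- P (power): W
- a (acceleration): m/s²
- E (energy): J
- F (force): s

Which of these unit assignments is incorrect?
F

The variable F (force) should have units N, not s.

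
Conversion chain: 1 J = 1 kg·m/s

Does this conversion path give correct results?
The chain is incorrect (it contains an error).

Incorrect: Joule is kg·m²/s², not kg·m/s (that is momentum)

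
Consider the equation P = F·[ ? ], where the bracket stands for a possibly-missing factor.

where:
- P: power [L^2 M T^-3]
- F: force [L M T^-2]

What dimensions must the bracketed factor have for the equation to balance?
[L T^-1] — velocity (e.g. v)

P has dimensions [L^2 M T^-3]; F has dimensions [L M T^-2].
The bracketed factor must supply [L^2 M T^-3] / [L M T^-2] = [L T^-1].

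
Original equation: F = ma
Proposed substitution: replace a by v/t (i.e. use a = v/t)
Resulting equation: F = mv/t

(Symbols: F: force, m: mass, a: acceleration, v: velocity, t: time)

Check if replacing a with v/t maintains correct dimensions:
Yes

[a] = [L T^-2] and [v/t] = [L T^-2]. These match, so the substitution replaces a quantity by one of the same dimensions and the result F = mv/t has LHS [L M T^-2] vs RHS [L M T^-2] — still consistent.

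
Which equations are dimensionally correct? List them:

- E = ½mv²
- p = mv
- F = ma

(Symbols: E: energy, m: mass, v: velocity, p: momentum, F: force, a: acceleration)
Dimensionally correct: E = ½mv², p = mv, F = ma
Dimensionally incorrect: none
Ordered (correct first, then incorrect): E = ½mv², p = mv, F = ma

- E = ½mv²: LHS [L^2 M T^-2], RHS [L^2 M T^-2] → correct ✓
- p = mv: LHS [L M T^-1], RHS [L M T^-1] → correct ✓
- F = ma: LHS [L M T^-2], RHS [L M T^-2] → correct ✓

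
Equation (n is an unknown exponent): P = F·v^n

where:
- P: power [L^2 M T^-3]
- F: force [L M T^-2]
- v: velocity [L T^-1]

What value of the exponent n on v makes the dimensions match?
n = 1

P has dimensions [L^2 M T^-3]; v has dimensions [L T^-1].
The rest of the RHS has dimensions [L M T^-2], so v^n must supply [L T^-1].
With n = 1: F·v^1 has dimensions [L^2 M T^-3], matching the LHS ✓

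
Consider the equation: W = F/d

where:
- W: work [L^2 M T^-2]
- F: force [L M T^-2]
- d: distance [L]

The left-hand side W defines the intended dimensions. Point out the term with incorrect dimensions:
The right-hand side term F/d

W has dimensions [L^2 M T^-2], but F/d has dimensions [M T^-2], so the term F/d is dimensionally wrong for W.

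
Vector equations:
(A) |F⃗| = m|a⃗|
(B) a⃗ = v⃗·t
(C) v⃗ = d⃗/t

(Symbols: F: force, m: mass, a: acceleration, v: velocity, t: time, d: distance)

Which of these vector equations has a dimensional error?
(B) a⃗ = v⃗·t

(A) |F⃗| = m|a⃗|: LHS [L M T^-2], RHS [L M T^-2] ✓ — magnitudes of vectors are scalars
(B) a⃗ = v⃗·t: LHS [L T^-2], RHS [L] ✗ — acceleration is velocity per time; should be v⃗/t
(C) v⃗ = d⃗/t: LHS [L T^-1], RHS [L T^-1] ✓ — displacement (vector) divided by time (scalar)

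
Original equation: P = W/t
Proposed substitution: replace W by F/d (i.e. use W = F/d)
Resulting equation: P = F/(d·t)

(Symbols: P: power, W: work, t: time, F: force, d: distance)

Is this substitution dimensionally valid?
No

[W] = [L^2 M T^-2] and [F/d] = [M T^-2]. These differ, so the substitution replaces a quantity by one of different dimensions and the result P = F/(d·t) has LHS [L^2 M T^-3] vs RHS [M T^-3] — inconsistent.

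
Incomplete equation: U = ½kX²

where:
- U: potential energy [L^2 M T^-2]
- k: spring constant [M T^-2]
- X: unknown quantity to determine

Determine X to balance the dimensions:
X = x (displacement), dimensions [L]

U has dimensions [L^2 M T^-2]; the rest of the RHS (½k) has dimensions [M T^-2].
So X² must have dimensions [L^2], i.e. X has dimensions [L] — X = x (displacement).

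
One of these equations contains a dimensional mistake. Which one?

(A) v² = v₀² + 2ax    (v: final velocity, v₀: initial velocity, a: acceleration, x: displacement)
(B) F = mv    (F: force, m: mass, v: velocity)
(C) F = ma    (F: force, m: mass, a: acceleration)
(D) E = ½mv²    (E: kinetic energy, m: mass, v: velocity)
(B) F = mv

The equation (B) F = mv is dimensionally incorrect.

LHS (F): [L M T^-2]
RHS (mv): [L M T^-1] ✗

The dimensions do not match. The other three equations balance.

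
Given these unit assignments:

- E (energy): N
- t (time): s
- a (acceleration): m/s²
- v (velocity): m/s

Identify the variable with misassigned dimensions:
E

The variable E (energy) should have units J, not N.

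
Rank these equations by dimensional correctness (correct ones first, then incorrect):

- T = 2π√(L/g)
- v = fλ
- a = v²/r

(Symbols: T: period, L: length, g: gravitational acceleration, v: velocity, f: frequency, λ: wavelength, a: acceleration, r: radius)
Dimensionally correct: T = 2π√(L/g), v = fλ, a = v²/r
Dimensionally incorrect: none
Ordered (correct first, then incorrect): T = 2π√(L/g), v = fλ, a = v²/r

- T = 2π√(L/g): LHS [T], RHS [T] → correct ✓
- v = fλ: LHS [L T^-1], RHS [L T^-1] → correct ✓
- a = v²/r: LHS [L T^-2], RHS [L T^-2] → correct ✓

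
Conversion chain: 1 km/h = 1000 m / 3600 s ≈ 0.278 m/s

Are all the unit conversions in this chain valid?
The chain is correct (no errors).

Correct: 1 km = 1000 m, 1 h = 3600 s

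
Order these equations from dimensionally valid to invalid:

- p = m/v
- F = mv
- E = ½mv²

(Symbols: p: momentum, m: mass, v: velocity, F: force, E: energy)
Dimensionally correct: E = ½mv²
Dimensionally incorrect: p = m/v, F = mv
Ordered (correct first, then incorrect): E = ½mv², p = m/v, F = mv

- p = m/v: LHS [L M T^-1], RHS [L^-1 M T] → incorrect ✗
- F = mv: LHS [L M T^-2], RHS [L M T^-1] → incorrect ✗
- E = ½mv²: LHS [L^2 M T^-2], RHS [L^2 M T^-2] → correct ✓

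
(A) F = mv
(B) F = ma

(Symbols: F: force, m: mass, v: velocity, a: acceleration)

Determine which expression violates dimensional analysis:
(A)

(A) F = mv: LHS [L M T^-2], RHS [L M T^-1] ✗
(B) F = ma: LHS [L M T^-2], RHS [L M T^-2] ✓

Expression (A) F = mv is dimensionally incorrect.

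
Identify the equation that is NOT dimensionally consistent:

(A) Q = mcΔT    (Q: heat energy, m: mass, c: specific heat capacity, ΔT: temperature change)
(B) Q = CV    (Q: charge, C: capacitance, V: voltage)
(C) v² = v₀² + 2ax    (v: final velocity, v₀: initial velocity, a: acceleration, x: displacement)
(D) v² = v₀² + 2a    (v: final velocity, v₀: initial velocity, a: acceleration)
(D) v² = v₀² + 2a

The equation (D) v² = v₀² + 2a is dimensionally incorrect.

LHS (v²): [L^2 T^-2]
RHS terms:
  - v₀²: [L^2 T^-2] ✓
  - 2a: [L T^-2] ✗ (does not match LHS)

The dimensions do not match. The other three equations balance.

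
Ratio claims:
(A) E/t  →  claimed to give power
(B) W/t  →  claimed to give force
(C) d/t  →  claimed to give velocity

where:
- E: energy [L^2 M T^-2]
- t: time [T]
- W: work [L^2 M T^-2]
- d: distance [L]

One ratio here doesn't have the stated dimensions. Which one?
(B) W/t does not give force

(A) E/t: [L^2 M T^-3] = power [L^2 M T^-3] ✓
(B) W/t: [L^2 M T^-3] ≠ force [L M T^-2] ✗
(C) d/t: [L T^-1] = velocity [L T^-1] ✓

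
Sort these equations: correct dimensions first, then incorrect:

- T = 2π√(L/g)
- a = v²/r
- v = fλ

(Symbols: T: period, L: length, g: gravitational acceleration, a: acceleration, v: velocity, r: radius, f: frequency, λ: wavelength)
Dimensionally correct: T = 2π√(L/g), a = v²/r, v = fλ
Dimensionally incorrect: none
Ordered (correct first, then incorrect): T = 2π√(L/g), a = v²/r, v = fλ

- T = 2π√(L/g): LHS [T], RHS [T] → correct ✓
- a = v²/r: LHS [L T^-2], RHS [L T^-2] → correct ✓
- v = fλ: LHS [L T^-1], RHS [L T^-1] → correct ✓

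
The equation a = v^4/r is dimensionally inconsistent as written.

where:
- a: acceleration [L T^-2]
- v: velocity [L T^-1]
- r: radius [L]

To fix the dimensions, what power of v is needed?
The exponent of v should be 2: a = v^2/r

The LHS a has dimensions [L T^-2]; v has dimensions [L T^-1].
As written, the RHS v^4/r (exponent 4 on v) has dimensions [L^3 T^-4], which does not match.
With exponent 2, the RHS v^2/r has dimensions [L T^-2], matching the LHS.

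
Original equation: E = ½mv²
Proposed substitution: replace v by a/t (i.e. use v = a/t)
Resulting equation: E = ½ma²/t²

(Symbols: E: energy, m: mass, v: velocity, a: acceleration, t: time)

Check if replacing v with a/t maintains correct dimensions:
No

[v] = [L T^-1] and [a/t] = [L T^-3]. These differ, so the substitution replaces a quantity by one of different dimensions and the result E = ½ma²/t² has LHS [L^2 M T^-2] vs RHS [L^2 M T^-6] — inconsistent.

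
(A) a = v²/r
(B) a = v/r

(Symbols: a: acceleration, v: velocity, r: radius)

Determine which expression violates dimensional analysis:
(B)

(A) a = v²/r: LHS [L T^-2], RHS [L T^-2] ✓
(B) a = v/r: LHS [L T^-2], RHS [T^-1] ✗

Expression (B) a = v/r is dimensionally incorrect.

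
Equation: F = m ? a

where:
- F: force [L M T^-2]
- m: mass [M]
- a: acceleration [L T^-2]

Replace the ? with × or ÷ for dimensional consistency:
multiplication (×): F = m × a

F [L M T^-2]; m [M]; a [L T^-2].
m × a → [L M T^-2] ✓
m ÷ a → [L^-1 M T^2] ✗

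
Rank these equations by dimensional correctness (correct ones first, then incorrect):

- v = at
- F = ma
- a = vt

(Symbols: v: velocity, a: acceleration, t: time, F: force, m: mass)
Dimensionally correct: v = at, F = ma
Dimensionally incorrect: a = vt
Ordered (correct first, then incorrect): v = at, F = ma, a = vt

- v = at: LHS [L T^-1], RHS [L T^-1] → correct ✓
- F = ma: LHS [L M T^-2], RHS [L M T^-2] → correct ✓
- a = vt: LHS [L T^-2], RHS [L] → incorrect ✗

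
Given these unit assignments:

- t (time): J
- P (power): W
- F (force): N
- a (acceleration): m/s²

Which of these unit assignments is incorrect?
t

The variable t (time) should have units s, not J.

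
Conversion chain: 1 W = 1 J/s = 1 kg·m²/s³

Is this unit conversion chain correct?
The chain is correct (no errors).

Correct: Watt is Joule per second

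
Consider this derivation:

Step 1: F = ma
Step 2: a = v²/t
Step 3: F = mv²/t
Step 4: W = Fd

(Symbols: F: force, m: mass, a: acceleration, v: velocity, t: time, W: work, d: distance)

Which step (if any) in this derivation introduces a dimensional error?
Step 2

Step 1: F = ma → LHS [L M T^-2], RHS [L M T^-2] ✓
Step 2: a = v²/t → LHS [L T^-2], RHS [L^2 T^-3] ✗

The first dimensional inconsistency appears in step 2: a = v²/t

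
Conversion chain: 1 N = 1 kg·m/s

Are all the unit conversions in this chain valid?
The chain is incorrect (it contains an error).

Incorrect: Newton is kg·m/s², not kg·m/s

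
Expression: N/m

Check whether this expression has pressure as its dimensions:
No

The expression N/m has dimensions [M T^-2], but pressure has dimensions [L^-1 M T^-2].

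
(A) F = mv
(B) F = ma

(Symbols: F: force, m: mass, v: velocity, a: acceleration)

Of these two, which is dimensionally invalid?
(A)

(A) F = mv: LHS [L M T^-2], RHS [L M T^-1] ✗
(B) F = ma: LHS [L M T^-2], RHS [L M T^-2] ✓

Expression (A) F = mv is dimensionally incorrect.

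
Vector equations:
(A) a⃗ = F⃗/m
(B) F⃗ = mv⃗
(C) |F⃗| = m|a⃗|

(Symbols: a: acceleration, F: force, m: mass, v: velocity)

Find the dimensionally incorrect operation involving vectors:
(B) F⃗ = mv⃗

(A) a⃗ = F⃗/m: LHS [L T^-2], RHS [L T^-2] ✓ — force (vector) divided by mass (scalar)
(B) F⃗ = mv⃗: LHS [L M T^-2], RHS [L M T^-1] ✗ — mass times velocity is momentum, not force; should be ma⃗
(C) |F⃗| = m|a⃗|: LHS [L M T^-2], RHS [L M T^-2] ✓ — magnitudes of vectors are scalars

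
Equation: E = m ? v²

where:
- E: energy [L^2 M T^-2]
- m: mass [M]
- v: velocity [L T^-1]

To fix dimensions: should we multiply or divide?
multiplication (×): E = m × v²

E [L^2 M T^-2]; m [M]; v² [L^2 T^-2].
m × v² → [L^2 M T^-2] ✓
m ÷ v² → [L^-2 M T^2] ✗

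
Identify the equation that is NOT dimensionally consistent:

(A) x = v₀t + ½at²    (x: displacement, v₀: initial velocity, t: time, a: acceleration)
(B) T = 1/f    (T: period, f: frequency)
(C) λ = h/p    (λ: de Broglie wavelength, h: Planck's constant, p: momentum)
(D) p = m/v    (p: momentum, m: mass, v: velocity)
(D) p = m/v

The equation (D) p = m/v is dimensionally incorrect.

LHS (p): [L M T^-1]
RHS (m/v): [L^-1 M T] ✗

The dimensions do not match. The other three equations balance.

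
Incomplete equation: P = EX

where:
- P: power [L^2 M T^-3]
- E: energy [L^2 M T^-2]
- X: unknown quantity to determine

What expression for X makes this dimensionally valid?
X = f (inverse time / frequency (1/t)), dimensions [T^-1]

P has dimensions [L^2 M T^-3]; the rest of the RHS (E) has dimensions [L^2 M T^-2].
So X must have dimensions [T^-1] — X = f (inverse time / frequency (1/t)).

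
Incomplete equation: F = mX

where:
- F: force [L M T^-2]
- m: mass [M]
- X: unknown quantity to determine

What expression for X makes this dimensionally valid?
X = a (acceleration), dimensions [L T^-2]

F has dimensions [L M T^-2]; the rest of the RHS (m) has dimensions [M].
So X must have dimensions [L T^-2] — X = a (acceleration).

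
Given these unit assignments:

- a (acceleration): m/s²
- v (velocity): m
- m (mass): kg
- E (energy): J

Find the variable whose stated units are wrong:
v

The variable v (velocity) should have units m/s, not m.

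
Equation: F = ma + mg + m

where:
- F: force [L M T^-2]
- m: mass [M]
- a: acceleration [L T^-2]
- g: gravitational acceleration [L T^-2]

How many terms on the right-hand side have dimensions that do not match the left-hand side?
1

LHS F: [L M T^-2]
- ma: [L M T^-2] ✓
- mg: [L M T^-2] ✓
- m: [M] ✗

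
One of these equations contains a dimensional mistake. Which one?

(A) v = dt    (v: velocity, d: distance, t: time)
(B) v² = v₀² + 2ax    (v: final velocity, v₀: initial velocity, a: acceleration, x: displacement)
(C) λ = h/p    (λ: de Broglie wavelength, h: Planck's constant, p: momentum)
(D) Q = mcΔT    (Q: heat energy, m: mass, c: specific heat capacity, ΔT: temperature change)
(A) v = dt

The equation (A) v = dt is dimensionally incorrect.

LHS (v): [L T^-1]
RHS (dt): [L T] ✗

The dimensions do not match. The other three equations balance.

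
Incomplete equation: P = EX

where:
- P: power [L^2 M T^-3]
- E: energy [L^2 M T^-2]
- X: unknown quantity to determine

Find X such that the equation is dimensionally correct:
X = f (inverse time / frequency (1/t)), dimensions [T^-1]

P has dimensions [L^2 M T^-3]; the rest of the RHS (E) has dimensions [L^2 M T^-2].
So X must have dimensions [T^-1] — X = f (inverse time / frequency (1/t)).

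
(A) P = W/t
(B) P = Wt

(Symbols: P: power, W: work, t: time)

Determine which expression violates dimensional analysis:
(B)

(A) P = W/t: LHS [L^2 M T^-3], RHS [L^2 M T^-3] ✓
(B) P = Wt: LHS [L^2 M T^-3], RHS [L^2 M T^-1] ✗

Expression (B) P = Wt is dimensionally incorrect.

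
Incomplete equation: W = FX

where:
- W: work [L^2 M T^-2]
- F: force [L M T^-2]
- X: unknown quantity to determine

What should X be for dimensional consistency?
X = d (distance), dimensions [L]

W has dimensions [L^2 M T^-2]; the rest of the RHS (F) has dimensions [L M T^-2].
So X must have dimensions [L] — X = d (distance).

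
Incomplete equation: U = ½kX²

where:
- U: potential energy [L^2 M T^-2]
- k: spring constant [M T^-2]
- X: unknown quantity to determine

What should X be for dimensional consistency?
X = x (displacement), dimensions [L]

U has dimensions [L^2 M T^-2]; the rest of the RHS (½k) has dimensions [M T^-2].
So X² must have dimensions [L^2], i.e. X has dimensions [L] — X = x (displacement).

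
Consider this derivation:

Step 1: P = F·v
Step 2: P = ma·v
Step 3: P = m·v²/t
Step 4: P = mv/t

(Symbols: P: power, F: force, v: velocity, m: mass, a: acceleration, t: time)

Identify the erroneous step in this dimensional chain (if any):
Step 4

Step 1: P = F·v → LHS [L^2 M T^-3], RHS [L^2 M T^-3] ✓
Step 2: P = ma·v → LHS [L^2 M T^-3], RHS [L^2 M T^-3] ✓
Step 3: P = m·v²/t → LHS [L^2 M T^-3], RHS [L^2 M T^-3] ✓
Step 4: P = mv/t → LHS [L^2 M T^-3], RHS [L M T^-2] ✗

The first dimensional inconsistency appears in step 4: P = mv/t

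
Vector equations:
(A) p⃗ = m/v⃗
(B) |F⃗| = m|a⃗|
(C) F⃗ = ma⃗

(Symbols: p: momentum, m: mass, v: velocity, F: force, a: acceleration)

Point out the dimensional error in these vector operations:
(A) p⃗ = m/v⃗

(A) p⃗ = m/v⃗: LHS [L M T^-1], RHS [L^-1 M T] ✗ — momentum is mass times velocity; should be mv⃗ (and division by a vector is undefined)
(B) |F⃗| = m|a⃗|: LHS [L M T^-2], RHS [L M T^-2] ✓ — magnitudes of vectors are scalars
(C) F⃗ = ma⃗: LHS [L M T^-2], RHS [L M T^-2] ✓ — Force and acceleration are vectors, mass is a scalar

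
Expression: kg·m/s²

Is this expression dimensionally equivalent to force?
Yes

The expression kg·m/s² has dimensions [L M T^-2], which is exactly force [L M T^-2].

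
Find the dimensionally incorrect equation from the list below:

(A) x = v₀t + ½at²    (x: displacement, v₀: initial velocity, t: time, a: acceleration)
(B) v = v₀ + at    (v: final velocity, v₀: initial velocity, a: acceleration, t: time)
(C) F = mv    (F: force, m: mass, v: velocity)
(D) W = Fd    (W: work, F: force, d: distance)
(C) F = mv

The equation (C) F = mv is dimensionally incorrect.

LHS (F): [L M T^-2]
RHS (mv): [L M T^-1] ✗

The dimensions do not match. The other three equations balance.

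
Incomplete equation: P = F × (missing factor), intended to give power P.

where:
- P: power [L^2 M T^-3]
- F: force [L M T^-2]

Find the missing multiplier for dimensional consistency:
v (velocity), dimensions [L T^-1]

P has dimensions [L^2 M T^-3] and F has dimensions [L M T^-2].
The missing factor must have dimensions [L^2 M T^-3] / [L M T^-2] = [L T^-1], i.e. velocity (v).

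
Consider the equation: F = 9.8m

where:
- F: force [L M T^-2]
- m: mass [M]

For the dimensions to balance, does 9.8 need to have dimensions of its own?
Yes

F has dimensions [L M T^-2], while m alone has dimensions [M]. For the equation to balance, the factor 9.8 must carry dimensions [L T^-2] — it is a dimensional constant (a numerical value of a physical quantity with its units suppressed), not a pure number.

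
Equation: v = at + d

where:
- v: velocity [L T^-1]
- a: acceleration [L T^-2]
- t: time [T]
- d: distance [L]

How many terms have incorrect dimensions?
1

LHS v: [L T^-1]
- at: [L T^-1] ✓
- d: [L] ✗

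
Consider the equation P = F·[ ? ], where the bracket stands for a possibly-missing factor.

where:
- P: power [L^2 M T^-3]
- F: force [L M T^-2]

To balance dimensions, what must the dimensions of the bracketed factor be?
[L T^-1] — velocity (e.g. v)

P has dimensions [L^2 M T^-3]; F has dimensions [L M T^-2].
The bracketed factor must supply [L^2 M T^-3] / [L M T^-2] = [L T^-1].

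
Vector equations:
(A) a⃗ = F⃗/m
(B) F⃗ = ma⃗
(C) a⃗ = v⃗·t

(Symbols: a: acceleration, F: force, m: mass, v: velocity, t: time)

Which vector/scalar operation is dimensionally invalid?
(C) a⃗ = v⃗·t

(A) a⃗ = F⃗/m: LHS [L T^-2], RHS [L T^-2] ✓ — force (vector) divided by mass (scalar)
(B) F⃗ = ma⃗: LHS [L M T^-2], RHS [L M T^-2] ✓ — Force and acceleration are vectors, mass is a scalar
(C) a⃗ = v⃗·t: LHS [L T^-2], RHS [L] ✗ — acceleration is velocity per time; should be v⃗/t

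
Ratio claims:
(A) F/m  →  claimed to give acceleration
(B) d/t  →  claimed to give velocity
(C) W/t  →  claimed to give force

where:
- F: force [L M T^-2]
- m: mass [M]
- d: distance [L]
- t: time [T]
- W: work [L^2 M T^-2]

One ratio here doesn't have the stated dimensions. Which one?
(C) W/t does not give force

(A) F/m: [L T^-2] = acceleration [L T^-2] ✓
(B) d/t: [L T^-1] = velocity [L T^-1] ✓
(C) W/t: [L^2 M T^-3] ≠ force [L M T^-2] ✗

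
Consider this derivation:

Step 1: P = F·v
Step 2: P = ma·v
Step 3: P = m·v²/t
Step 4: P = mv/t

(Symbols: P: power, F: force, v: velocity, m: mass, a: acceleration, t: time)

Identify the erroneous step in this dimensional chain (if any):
Step 4

Step 1: P = F·v → LHS [L^2 M T^-3], RHS [L^2 M T^-3] ✓
Step 2: P = ma·v → LHS [L^2 M T^-3], RHS [L^2 M T^-3] ✓
Step 3: P = m·v²/t → LHS [L^2 M T^-3], RHS [L^2 M T^-3] ✓
Step 4: P = mv/t → LHS [L^2 M T^-3], RHS [L M T^-2] ✗

The first dimensional inconsistency appears in step 4: P = mv/t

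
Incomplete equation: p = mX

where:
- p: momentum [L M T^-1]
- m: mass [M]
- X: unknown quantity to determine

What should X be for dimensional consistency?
X = v (velocity), dimensions [L T^-1]

p has dimensions [L M T^-1]; the rest of the RHS (m) has dimensions [M].
So X must have dimensions [L T^-1] — X = v (velocity).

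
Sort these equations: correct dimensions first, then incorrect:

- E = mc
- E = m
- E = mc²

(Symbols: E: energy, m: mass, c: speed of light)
Dimensionally correct: E = mc²
Dimensionally incorrect: E = mc, E = m
Ordered (correct first, then incorrect): E = mc², E = mc, E = m

- E = mc: LHS [L^2 M T^-2], RHS [L M T^-1] → incorrect ✗
- E = m: LHS [L^2 M T^-2], RHS [M] → incorrect ✗
- E = mc²: LHS [L^2 M T^-2], RHS [L^2 M T^-2] → correct ✓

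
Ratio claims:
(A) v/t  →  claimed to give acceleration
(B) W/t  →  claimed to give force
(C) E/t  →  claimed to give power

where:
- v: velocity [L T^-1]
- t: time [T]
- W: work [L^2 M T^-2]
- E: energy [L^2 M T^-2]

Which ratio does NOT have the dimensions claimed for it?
(B) W/t does not give force

(A) v/t: [L T^-2] = acceleration [L T^-2] ✓
(B) W/t: [L^2 M T^-3] ≠ force [L M T^-2] ✗
(C) E/t: [L^2 M T^-3] = power [L^2 M T^-3] ✓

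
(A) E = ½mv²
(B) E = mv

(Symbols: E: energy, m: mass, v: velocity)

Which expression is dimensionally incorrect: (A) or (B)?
(B)

(A) E = ½mv²: LHS [L^2 M T^-2], RHS [L^2 M T^-2] ✓
(B) E = mv: LHS [L^2 M T^-2], RHS [L M T^-1] ✗

Expression (B) E = mv is dimensionally incorrect.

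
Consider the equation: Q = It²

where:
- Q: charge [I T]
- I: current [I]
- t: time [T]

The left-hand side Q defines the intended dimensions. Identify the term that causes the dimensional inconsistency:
The right-hand side term It²

Q has dimensions [I T], but It² has dimensions [I T^2], so the term It² is dimensionally wrong for Q.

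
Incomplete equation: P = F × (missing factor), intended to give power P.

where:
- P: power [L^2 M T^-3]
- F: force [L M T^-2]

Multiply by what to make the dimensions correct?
v (velocity), dimensions [L T^-1]

P has dimensions [L^2 M T^-3] and F has dimensions [L M T^-2].
The missing factor must have dimensions [L^2 M T^-3] / [L M T^-2] = [L T^-1], i.e. velocity (v).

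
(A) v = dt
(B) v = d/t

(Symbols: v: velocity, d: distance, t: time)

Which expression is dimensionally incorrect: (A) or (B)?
(A)

(A) v = dt: LHS [L T^-1], RHS [L T] ✗
(B) v = d/t: LHS [L T^-1], RHS [L T^-1] ✓

Expression (A) v = dt is dimensionally incorrect.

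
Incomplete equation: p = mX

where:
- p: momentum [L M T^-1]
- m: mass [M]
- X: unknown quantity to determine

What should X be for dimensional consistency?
X = v (velocity), dimensions [L T^-1]

p has dimensions [L M T^-1]; the rest of the RHS (m) has dimensions [M].
So X must have dimensions [L T^-1] — X = v (velocity).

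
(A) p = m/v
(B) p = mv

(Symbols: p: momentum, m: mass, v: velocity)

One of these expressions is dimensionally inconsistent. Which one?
(A)

(A) p = m/v: LHS [L M T^-1], RHS [L^-1 M T] ✗
(B) p = mv: LHS [L M T^-1], RHS [L M T^-1] ✓

Expression (A) p = m/v is dimensionally incorrect.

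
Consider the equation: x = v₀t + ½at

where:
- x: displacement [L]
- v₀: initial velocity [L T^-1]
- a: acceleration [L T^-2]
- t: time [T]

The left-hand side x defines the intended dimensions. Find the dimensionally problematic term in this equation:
The term ½at

Checking each RHS term against the LHS:
- v₀t: [L] — matches x [L] ✓
- ½at: [L T^-1] — does NOT match x [L] ✗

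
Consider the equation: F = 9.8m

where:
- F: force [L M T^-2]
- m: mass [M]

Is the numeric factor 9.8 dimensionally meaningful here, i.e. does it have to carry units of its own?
Yes

F has dimensions [L M T^-2], while m alone has dimensions [M]. For the equation to balance, the factor 9.8 must carry dimensions [L T^-2] — it is a dimensional constant (a numerical value of a physical quantity with its units suppressed), not a pure number.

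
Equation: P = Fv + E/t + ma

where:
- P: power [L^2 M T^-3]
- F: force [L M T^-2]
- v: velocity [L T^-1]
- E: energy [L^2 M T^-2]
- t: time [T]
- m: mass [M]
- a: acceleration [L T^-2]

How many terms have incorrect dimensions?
1

LHS P: [L^2 M T^-3]
- Fv: [L^2 M T^-3] ✓
- E/t: [L^2 M T^-3] ✓
- ma: [L M T^-2] ✗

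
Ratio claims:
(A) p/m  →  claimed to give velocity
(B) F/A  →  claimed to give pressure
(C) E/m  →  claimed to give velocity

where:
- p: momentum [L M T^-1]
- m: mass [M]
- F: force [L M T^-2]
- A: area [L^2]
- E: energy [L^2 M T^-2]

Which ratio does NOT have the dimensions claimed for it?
(C) E/m does not give velocity

(A) p/m: [L T^-1] = velocity [L T^-1] ✓
(B) F/A: [L^-1 M T^-2] = pressure [L^-1 M T^-2] ✓
(C) E/m: [L^2 T^-2] ≠ velocity [L T^-1] ✗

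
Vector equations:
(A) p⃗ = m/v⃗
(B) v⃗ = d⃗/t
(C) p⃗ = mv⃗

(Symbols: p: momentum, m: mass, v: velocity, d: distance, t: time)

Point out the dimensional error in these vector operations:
(A) p⃗ = m/v⃗

(A) p⃗ = m/v⃗: LHS [L M T^-1], RHS [L^-1 M T] ✗ — momentum is mass times velocity; should be mv⃗ (and division by a vector is undefined)
(B) v⃗ = d⃗/t: LHS [L T^-1], RHS [L T^-1] ✓ — displacement (vector) divided by time (scalar)
(C) p⃗ = mv⃗: LHS [L M T^-1], RHS [L M T^-1] ✓ — mass (scalar) times velocity (vector)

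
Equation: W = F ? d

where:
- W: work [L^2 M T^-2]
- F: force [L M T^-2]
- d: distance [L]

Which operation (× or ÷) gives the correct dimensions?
multiplication (×): W = F × d

W [L^2 M T^-2]; F [L M T^-2]; d [L].
F × d → [L^2 M T^-2] ✓
F ÷ d → [M T^-2] ✗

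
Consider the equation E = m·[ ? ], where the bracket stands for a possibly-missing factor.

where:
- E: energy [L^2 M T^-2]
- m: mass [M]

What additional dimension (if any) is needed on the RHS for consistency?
[L^2 T^-2] — velocity squared (e.g. v²)

E has dimensions [L^2 M T^-2]; m has dimensions [M].
The bracketed factor must supply [L^2 M T^-2] / [M] = [L^2 T^-2].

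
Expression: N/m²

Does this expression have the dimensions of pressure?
Yes

The expression N/m² has dimensions [L^-1 M T^-2], which is exactly pressure [L^-1 M T^-2].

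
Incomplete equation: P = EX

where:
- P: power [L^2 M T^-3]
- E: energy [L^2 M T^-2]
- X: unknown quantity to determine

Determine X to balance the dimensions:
X = f (inverse time / frequency (1/t)), dimensions [T^-1]

P has dimensions [L^2 M T^-3]; the rest of the RHS (E) has dimensions [L^2 M T^-2].
So X must have dimensions [T^-1] — X = f (inverse time / frequency (1/t)).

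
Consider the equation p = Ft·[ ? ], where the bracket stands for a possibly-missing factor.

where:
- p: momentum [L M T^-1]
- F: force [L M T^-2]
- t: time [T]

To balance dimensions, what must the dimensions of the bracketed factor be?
Nothing is missing — the bracketed factor must be dimensionless.

p has dimensions [L M T^-1] and Ft already has dimensions [L M T^-1], so p = Ft is dimensionally complete.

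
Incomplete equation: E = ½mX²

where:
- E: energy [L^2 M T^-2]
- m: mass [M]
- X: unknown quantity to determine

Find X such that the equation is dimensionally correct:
X = v (velocity), dimensions [L T^-1]

E has dimensions [L^2 M T^-2]; the rest of the RHS (½m) has dimensions [M].
So X² must have dimensions [L^2 T^-2], i.e. X has dimensions [L T^-1] — X = v (velocity).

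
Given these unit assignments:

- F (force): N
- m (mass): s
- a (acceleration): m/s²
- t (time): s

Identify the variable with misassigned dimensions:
m

The variable m (mass) should have units kg, not s.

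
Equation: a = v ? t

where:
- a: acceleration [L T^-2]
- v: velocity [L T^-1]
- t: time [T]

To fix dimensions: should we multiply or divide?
division (÷): a = v ÷ t

a [L T^-2]; v [L T^-1]; t [T].
v × t → [L] ✗
v ÷ t → [L T^-2] ✓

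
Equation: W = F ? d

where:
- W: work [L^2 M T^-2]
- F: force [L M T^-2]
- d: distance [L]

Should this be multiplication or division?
multiplication (×): W = F × d

W [L^2 M T^-2]; F [L M T^-2]; d [L].
F × d → [L^2 M T^-2] ✓
F ÷ d → [M T^-2] ✗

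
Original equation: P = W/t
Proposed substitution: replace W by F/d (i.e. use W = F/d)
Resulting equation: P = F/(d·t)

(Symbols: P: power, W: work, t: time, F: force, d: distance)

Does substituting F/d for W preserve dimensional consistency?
No

[W] = [L^2 M T^-2] and [F/d] = [M T^-2]. These differ, so the substitution replaces a quantity by one of different dimensions and the result P = F/(d·t) has LHS [L^2 M T^-3] vs RHS [M T^-3] — inconsistent.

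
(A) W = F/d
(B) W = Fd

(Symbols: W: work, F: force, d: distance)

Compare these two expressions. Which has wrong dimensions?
(A)

(A) W = F/d: LHS [L^2 M T^-2], RHS [M T^-2] ✗
(B) W = Fd: LHS [L^2 M T^-2], RHS [L^2 M T^-2] ✓

Expression (A) W = F/d is dimensionally incorrect.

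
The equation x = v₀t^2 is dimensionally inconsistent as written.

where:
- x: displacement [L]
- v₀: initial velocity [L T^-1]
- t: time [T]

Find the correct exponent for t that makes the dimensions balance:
The exponent of t should be 1: x = v₀t

The LHS x has dimensions [L]; t has dimensions [T].
As written, the RHS v₀t^2 (exponent 2 on t) has dimensions [L T], which does not match.
With exponent 1, the RHS v₀t has dimensions [L], matching the LHS.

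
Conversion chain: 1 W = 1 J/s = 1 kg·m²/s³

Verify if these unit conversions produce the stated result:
The chain is correct (no errors).

Correct: Watt is Joule per second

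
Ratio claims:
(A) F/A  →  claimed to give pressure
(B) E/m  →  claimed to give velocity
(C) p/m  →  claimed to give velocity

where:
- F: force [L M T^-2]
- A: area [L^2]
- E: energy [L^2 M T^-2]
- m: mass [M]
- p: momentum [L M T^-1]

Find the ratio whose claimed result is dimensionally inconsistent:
(B) E/m does not give velocity

(A) F/A: [L^-1 M T^-2] = pressure [L^-1 M T^-2] ✓
(B) E/m: [L^2 T^-2] ≠ velocity [L T^-1] ✗
(C) p/m: [L T^-1] = velocity [L T^-1] ✓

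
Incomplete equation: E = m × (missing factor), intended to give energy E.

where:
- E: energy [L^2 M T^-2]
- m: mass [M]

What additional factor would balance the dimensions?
v² (velocity squared), dimensions [L^2 T^-2]

E has dimensions [L^2 M T^-2] and m has dimensions [M].
The missing factor must have dimensions [L^2 M T^-2] / [M] = [L^2 T^-2], i.e. velocity squared (v²).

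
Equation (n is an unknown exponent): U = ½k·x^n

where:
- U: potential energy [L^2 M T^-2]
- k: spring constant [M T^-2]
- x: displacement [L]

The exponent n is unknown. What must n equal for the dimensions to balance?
n = 2

U has dimensions [L^2 M T^-2]; x has dimensions [L].
The rest of the RHS has dimensions [M T^-2], so x^n must supply [L^2].
With n = 2: ½k·x^2 has dimensions [L^2 M T^-2], matching the LHS ✓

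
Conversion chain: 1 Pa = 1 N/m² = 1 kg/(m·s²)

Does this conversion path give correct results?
The chain is correct (no errors).

Correct: Pascal is Newton per square meter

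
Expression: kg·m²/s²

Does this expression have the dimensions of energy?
Yes

The expression kg·m²/s² has dimensions [L^2 M T^-2], which is exactly energy [L^2 M T^-2].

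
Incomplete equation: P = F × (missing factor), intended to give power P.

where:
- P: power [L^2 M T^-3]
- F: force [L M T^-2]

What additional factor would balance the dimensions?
v (velocity), dimensions [L T^-1]

P has dimensions [L^2 M T^-3] and F has dimensions [L M T^-2].
The missing factor must have dimensions [L^2 M T^-3] / [L M T^-2] = [L T^-1], i.e. velocity (v).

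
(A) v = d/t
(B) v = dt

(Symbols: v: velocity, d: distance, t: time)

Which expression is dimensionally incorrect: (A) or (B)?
(B)

(A) v = d/t: LHS [L T^-1], RHS [L T^-1] ✓
(B) v = dt: LHS [L T^-1], RHS [L T] ✗

Expression (B) v = dt is dimensionally incorrect.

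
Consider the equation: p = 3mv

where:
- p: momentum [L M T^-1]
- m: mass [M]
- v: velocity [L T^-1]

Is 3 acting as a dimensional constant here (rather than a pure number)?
No

p has dimensions [L M T^-1] and mv already has dimensions [L M T^-1], so the equation balances without 3 contributing any dimensions. 3 is a pure (dimensionless) number; changing or removing it would not affect dimensional consistency.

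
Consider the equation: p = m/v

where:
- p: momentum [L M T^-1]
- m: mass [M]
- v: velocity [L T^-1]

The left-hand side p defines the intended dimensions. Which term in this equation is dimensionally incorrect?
The right-hand side term m/v

p has dimensions [L M T^-1], but m/v has dimensions [L^-1 M T], so the term m/v is dimensionally wrong for p.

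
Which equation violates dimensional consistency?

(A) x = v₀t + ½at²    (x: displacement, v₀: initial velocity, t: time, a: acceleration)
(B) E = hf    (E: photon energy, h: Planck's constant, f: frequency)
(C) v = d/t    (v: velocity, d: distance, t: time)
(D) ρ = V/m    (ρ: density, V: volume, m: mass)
(D) ρ = V/m

The equation (D) ρ = V/m is dimensionally incorrect.

LHS (ρ): [L^-3 M]
RHS (V/m): [L^3 M^-1] ✗

The dimensions do not match. The other three equations balance.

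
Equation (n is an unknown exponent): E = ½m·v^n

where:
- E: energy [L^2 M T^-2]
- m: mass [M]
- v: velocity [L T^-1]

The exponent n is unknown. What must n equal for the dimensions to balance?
n = 2

E has dimensions [L^2 M T^-2]; v has dimensions [L T^-1].
The rest of the RHS has dimensions [M], so v^n must supply [L^2 T^-2].
With n = 2: ½m·v^2 has dimensions [L^2 M T^-2], matching the LHS ✓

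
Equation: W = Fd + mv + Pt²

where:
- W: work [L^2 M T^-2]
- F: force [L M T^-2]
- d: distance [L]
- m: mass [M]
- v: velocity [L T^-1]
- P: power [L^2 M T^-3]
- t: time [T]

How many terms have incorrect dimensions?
2

LHS W: [L^2 M T^-2]
- Fd: [L^2 M T^-2] ✓
- mv: [L M T^-1] ✗
- Pt²: [L^2 M T^-1] ✗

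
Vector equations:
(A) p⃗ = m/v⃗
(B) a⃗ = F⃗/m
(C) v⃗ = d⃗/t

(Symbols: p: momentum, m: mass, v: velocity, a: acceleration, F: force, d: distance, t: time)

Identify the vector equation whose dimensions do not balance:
(A) p⃗ = m/v⃗

(A) p⃗ = m/v⃗: LHS [L M T^-1], RHS [L^-1 M T] ✗ — momentum is mass times velocity; should be mv⃗ (and division by a vector is undefined)
(B) a⃗ = F⃗/m: LHS [L T^-2], RHS [L T^-2] ✓ — force (vector) divided by mass (scalar)
(C) v⃗ = d⃗/t: LHS [L T^-1], RHS [L T^-1] ✓ — displacement (vector) divided by time (scalar)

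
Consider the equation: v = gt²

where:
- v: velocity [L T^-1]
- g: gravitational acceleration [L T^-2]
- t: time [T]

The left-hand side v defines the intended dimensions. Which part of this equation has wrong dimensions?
The right-hand side term gt²

v has dimensions [L T^-1], but gt² has dimensions [L], so the term gt² is dimensionally wrong for v.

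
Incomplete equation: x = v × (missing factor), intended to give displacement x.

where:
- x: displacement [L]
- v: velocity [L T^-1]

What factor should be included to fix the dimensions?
t (time), dimensions [T]

x has dimensions [L] and v has dimensions [L T^-1].
The missing factor must have dimensions [L] / [L T^-1] = [T], i.e. time (t).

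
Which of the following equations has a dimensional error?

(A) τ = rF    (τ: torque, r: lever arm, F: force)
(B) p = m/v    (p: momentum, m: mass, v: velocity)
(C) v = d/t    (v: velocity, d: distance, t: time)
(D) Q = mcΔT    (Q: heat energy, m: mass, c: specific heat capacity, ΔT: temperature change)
(B) p = m/v

The equation (B) p = m/v is dimensionally incorrect.

LHS (p): [L M T^-1]
RHS (m/v): [L^-1 M T] ✗

The dimensions do not match. The other three equations balance.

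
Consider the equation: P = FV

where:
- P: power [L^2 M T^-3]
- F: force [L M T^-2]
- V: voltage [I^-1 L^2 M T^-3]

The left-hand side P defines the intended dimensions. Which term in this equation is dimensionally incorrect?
The right-hand side term FV

P has dimensions [L^2 M T^-3], but FV has dimensions [I^-1 L^3 M^2 T^-5], so the term FV is dimensionally wrong for P.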